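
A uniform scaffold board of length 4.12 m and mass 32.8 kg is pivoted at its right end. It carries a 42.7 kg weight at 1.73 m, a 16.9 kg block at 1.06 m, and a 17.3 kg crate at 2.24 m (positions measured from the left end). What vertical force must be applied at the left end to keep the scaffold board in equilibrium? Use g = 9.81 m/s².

F ≈ 604 N

Taking torques about the right end:
Beam weight: 32.8 × 9.81 = 321.8 N down at 2.06 m → arm 2.06 m, τ = 321.8 × 2.06 = 662.9 N·m counterclockwise.
Weight: 42.7 × 9.81 = 418.9 N down at 1.73 m → arm 2.39 m, τ = 418.9 × 2.39 = 1001 N·m counterclockwise.
Block: 16.9 × 9.81 = 165.8 N down at 1.06 m → arm 3.06 m, τ = 165.8 × 3.06 = 507.3 N·m counterclockwise.
Crate: 17.3 × 9.81 = 169.7 N down at 2.24 m → arm 1.88 m, τ = 169.7 × 1.88 = 319 N·m counterclockwise.
Net moment of the loads = 2490 N·m counterclockwise.
The upward force F acts at the left end, arm 4.12 m, giving F × 4.12 clockwise.
For rotational equilibrium, F × 4.12 = 2490, so F = 2490 / 4.12 = 604 N.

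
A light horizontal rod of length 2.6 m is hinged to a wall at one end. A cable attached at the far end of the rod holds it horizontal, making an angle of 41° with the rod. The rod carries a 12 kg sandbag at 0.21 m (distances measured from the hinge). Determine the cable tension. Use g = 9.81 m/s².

About the hinge:
Sandbag: 12 × 9.81 = 117.7 N down at 0.21 m → arm 0.21 m, τ = 117.7 × 0.21 = 24.72 N·m clockwise.
Total clockwise load moment = 24.72 N·m.
The cable tension T acts at 2.6 m; only its component perpendicular to the rod, T sinθ, produces torque. sin 41° = 0.6561.
Στ = 0 ⇒ T × 2.6 × 0.6561 = 24.72 ⇒ T = 24.72 / 1.706 = 14.5 N.

T ≈ 14.5 N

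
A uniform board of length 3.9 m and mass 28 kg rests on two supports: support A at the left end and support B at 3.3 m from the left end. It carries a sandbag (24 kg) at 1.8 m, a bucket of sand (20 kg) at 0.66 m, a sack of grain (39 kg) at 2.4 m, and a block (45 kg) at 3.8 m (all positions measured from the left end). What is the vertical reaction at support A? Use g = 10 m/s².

R_A ≈ 422 N

Taking torques about support B:
Beam weight: 28 × 10 = 280 N down at 1.95 m → arm 1.35 m, τ = 280 × 1.35 = 378 N·m counterclockwise.
Sandbag: 24 × 10 = 240 N down at 1.8 m → arm 1.5 m, τ = 240 × 1.5 = 360 N·m counterclockwise.
Bucket of sand: 20 × 10 = 200 N down at 0.66 m → arm 2.64 m, τ = 200 × 2.64 = 528 N·m counterclockwise.
Sack of grain: 39 × 10 = 390 N down at 2.4 m → arm 0.9 m, τ = 390 × 0.9 = 351 N·m counterclockwise.
Block: 45 × 10 = 450 N down at 3.8 m → arm 0.5 m, τ = 450 × 0.5 = 225 N·m clockwise.
Net load moment about support B = 1392 N·m counterclockwise.
Reaction R at support A is upward at 0 m, arm 3.3 m → moment R × 3.3 clockwise.
Στ = 0 ⇒ R × 3.3 = 1392 ⇒ R = 422 N.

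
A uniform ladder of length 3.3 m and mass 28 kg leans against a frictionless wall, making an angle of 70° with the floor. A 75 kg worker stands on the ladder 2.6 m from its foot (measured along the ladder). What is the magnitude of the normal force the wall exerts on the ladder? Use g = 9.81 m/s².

Sum moments about the foot of the ladder (the floor normal and friction both act there and drop out).
Ladder weight 28×9.81 = 274.7 N acts at 1.65 m along the ladder; its horizontal arm is 1.65·cos70° = 0.5643 m → τ = 155 N·m clockwise.
Worker: 75×9.81 = 735.8 N at 2.6 m → arm 0.8893 m → τ = 654.3 N·m clockwise.
Wall normal N acts horizontally at the top; its moment arm is the height L sinθ = 3.3·sin70° = 3.101 m, counterclockwise.
Balancing moments: N × 3.101 = 809.3, giving N = 261 N.

N_wall ≈ 261 N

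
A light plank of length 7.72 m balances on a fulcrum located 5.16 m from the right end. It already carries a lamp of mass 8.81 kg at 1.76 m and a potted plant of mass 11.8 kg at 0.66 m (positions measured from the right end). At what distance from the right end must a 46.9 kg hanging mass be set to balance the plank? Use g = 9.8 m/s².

x ≈ 6.93 m from the right end

Choose the fulcrum (at 5.16 m from the right end) as the axis so the support reaction has zero arm there.
Lamp: 8.81 × 9.8 = 86.34 N down at 1.76 m → arm 3.4 m, τ = 86.34 × 3.4 = 293.6 N·m clockwise.
Potted plant: 11.8 × 9.8 = 115.6 N down at 0.66 m → arm 4.5 m, τ = 115.6 × 4.5 = 520.2 N·m clockwise.
Net moment of existing loads = 813.8 N·m clockwise.
The hanging mass weighs 46.9 × 9.8 = 459.6 N and must supply an equal counterclockwise moment, so its lever arm about the fulcrum is 813.8 / 459.6 = 1.77 m.
That puts it at 5.16 + 1.77 = 6.93 m from the right end.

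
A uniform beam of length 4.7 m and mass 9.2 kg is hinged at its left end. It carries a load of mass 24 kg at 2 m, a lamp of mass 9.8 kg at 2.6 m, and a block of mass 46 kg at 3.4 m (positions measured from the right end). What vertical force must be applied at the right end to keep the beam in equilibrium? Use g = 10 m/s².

Take moments about the left end.
Beam weight: 9.2 × 10 = 92 N down at 2.35 m → arm 2.35 m, τ = 92 × 2.35 = 216.2 N·m clockwise.
Load: 24 × 10 = 240 N down at 2 m → arm 2.7 m, τ = 240 × 2.7 = 648 N·m clockwise.
Lamp: 9.8 × 10 = 98 N down at 2.6 m → arm 2.1 m, τ = 98 × 2.1 = 205.8 N·m clockwise.
Block: 46 × 10 = 460 N down at 3.4 m → arm 1.3 m, τ = 460 × 1.3 = 598 N·m clockwise.
Net moment of the loads = 1668 N·m clockwise.
The upward force F acts at the right end, arm 4.7 m, giving F × 4.7 counterclockwise.
Balancing moments: F × 4.7 = 1668, giving F = 1668 / 4.7 = 355 N.

F ≈ 355 N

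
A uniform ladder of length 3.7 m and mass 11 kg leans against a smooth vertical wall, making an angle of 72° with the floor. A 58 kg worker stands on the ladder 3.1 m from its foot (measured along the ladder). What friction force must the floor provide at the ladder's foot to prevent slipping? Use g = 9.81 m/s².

Take moments about the foot of the ladder.
Ladder weight 11×9.81 = 107.9 N acts at 1.85 m along the ladder; its horizontal arm is 1.85·cos72° = 0.5717 m → τ = 61.69 N·m clockwise.
Worker: 58×9.81 = 569 N at 3.1 m → arm 0.958 m → τ = 545.1 N·m clockwise.
Wall normal N acts horizontally at the top; its moment arm is the height L sinθ = 3.7·sin72° = 3.519 m, counterclockwise.
Στ = 0 ⇒ N × 3.519 = 606.8 ⇒ N = 172 N.
ΣFx = 0: friction at the foot balances the wall's push, so f = N_wall = 172 N.

f ≈ 172 N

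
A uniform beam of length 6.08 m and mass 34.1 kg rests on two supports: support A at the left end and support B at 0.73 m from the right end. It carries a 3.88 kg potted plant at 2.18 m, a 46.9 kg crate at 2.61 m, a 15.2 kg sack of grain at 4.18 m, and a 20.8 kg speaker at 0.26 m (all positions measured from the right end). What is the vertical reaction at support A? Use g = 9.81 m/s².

Choose support B as the axis so its reaction then has zero moment arm.
Beam weight: 34.1 × 9.81 = 334.5 N down at 3.04 m → arm 2.31 m, τ = 334.5 × 2.31 = 772.7 N·m counterclockwise.
Potted plant: 3.88 × 9.81 = 38.06 N down at 2.18 m → arm 1.45 m, τ = 38.06 × 1.45 = 55.19 N·m counterclockwise.
Crate: 46.9 × 9.81 = 460.1 N down at 2.61 m → arm 1.88 m, τ = 460.1 × 1.88 = 865 N·m counterclockwise.
Sack of grain: 15.2 × 9.81 = 149.1 N down at 4.18 m → arm 3.45 m, τ = 149.1 × 3.45 = 514.4 N·m counterclockwise.
Speaker: 20.8 × 9.81 = 204 N down at 0.26 m → arm 0.47 m, τ = 204 × 0.47 = 95.88 N·m clockwise.
Net load moment about support B = 2111 N·m counterclockwise.
Reaction R at support A is upward at 6.08 m, arm 5.35 m → moment R × 5.35 clockwise.
For rotational equilibrium, R × 5.35 = 2111, so R = 395 N.

R_A ≈ 395 N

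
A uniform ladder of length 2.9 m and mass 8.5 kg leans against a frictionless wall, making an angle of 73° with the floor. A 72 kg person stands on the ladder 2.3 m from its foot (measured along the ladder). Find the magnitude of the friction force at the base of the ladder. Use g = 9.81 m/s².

Sum moments about the foot of the ladder (the floor normal and friction both act there and drop out).
Ladder weight 8.5×9.81 = 83.39 N acts at 1.45 m along the ladder; its horizontal arm is 1.45·cos73° = 0.4239 m → τ = 35.35 N·m clockwise.
Person: 72×9.81 = 706.3 N at 2.3 m → arm 0.6725 m → τ = 475 N·m clockwise.
Wall normal N acts horizontally at the top; its moment arm is the height L sinθ = 2.9·sin73° = 2.773 m, counterclockwise.
For rotational equilibrium, N × 2.773 = 510.4, so N = 184 N.
ΣFx = 0: friction at the foot balances the wall's push, so f = N_wall = 184 N.

f ≈ 184 N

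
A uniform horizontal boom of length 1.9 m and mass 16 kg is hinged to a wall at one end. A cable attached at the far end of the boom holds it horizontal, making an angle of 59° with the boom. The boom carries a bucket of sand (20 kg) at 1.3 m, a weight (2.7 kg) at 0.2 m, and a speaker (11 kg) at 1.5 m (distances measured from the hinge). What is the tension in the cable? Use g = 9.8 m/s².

T ≈ 350 N

Choose the hinge as the axis so the unknown hinge reaction has zero arm there.
Beam weight: 16 × 9.8 = 156.8 N down at 0.95 m → arm 0.95 m, τ = 156.8 × 0.95 = 149 N·m clockwise.
Bucket of sand: 20 × 9.8 = 196 N down at 1.3 m → arm 1.3 m, τ = 196 × 1.3 = 254.8 N·m clockwise.
Weight: 2.7 × 9.8 = 26.46 N down at 0.2 m → arm 0.2 m, τ = 26.46 × 0.2 = 5.292 N·m clockwise.
Speaker: 11 × 9.8 = 107.8 N down at 1.5 m → arm 1.5 m, τ = 107.8 × 1.5 = 161.7 N·m clockwise.
Total clockwise load moment = 570.8 N·m.
The cable tension T acts at 1.9 m; only its component perpendicular to the boom, T sinθ, produces torque. sin 59° = 0.8572.
Balancing moments: T × 1.9 × 0.8572 = 570.8, giving T = 570.8 / 1.629 = 350 N.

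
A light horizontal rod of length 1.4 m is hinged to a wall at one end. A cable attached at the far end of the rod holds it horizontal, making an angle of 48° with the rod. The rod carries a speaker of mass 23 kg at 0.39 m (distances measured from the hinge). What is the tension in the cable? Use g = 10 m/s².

T ≈ 86.2 N

Taking torques about the hinge:
Speaker: 23 × 10 = 230 N down at 0.39 m → arm 0.39 m, τ = 230 × 0.39 = 89.7 N·m clockwise.
Total clockwise load moment = 89.7 N·m.
The cable tension T acts at 1.4 m; only its component perpendicular to the rod, T sinθ, produces torque. sin 48° = 0.7431.
Balancing moments: T × 1.4 × 0.7431 = 89.7, giving T = 89.7 / 1.04 = 86.2 N.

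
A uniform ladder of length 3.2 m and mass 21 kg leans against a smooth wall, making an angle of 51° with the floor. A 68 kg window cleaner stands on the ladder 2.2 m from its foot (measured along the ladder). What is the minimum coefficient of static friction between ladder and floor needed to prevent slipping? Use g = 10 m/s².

Choose the foot of the ladder as the axis so the floor normal and friction both act there and drop out.
Ladder weight 21×10 = 210 N acts at 1.6 m along the ladder; its horizontal arm is 1.6·cos51° = 1.007 m → τ = 211.5 N·m clockwise.
Window cleaner: 68×10 = 680 N at 2.2 m → arm 1.385 m → τ = 941.8 N·m clockwise.
Wall normal N acts horizontally at the top; its moment arm is the height L sinθ = 3.2·sin51° = 2.487 m, counterclockwise.
Balancing moments: N × 2.487 = 1153, giving N = 463.6 N.
ΣFx = 0 ⇒ f = N_wall = 463.6 N. ΣFy = 0 ⇒ N_floor = 890 N.
μ_min = f / N_floor = 463.6 / 890 = 0.521.

μ_min ≈ 0.521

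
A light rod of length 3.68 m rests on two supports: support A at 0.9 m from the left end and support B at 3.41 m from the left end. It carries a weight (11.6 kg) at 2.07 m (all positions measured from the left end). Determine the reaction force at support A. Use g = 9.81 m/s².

R_A ≈ 60.8 N

Choose support B as the axis so its reaction then has zero moment arm.
Weight: 11.6 × 9.81 = 113.8 N down at 2.07 m → arm 1.34 m, τ = 113.8 × 1.34 = 152.5 N·m counterclockwise.
Net load moment about support B = 152.5 N·m counterclockwise.
Reaction R at support A is upward at 0.9 m, arm 2.51 m → moment R × 2.51 clockwise.
Setting net torque to zero: R × 2.51 = 152.5 → R = 60.8 N.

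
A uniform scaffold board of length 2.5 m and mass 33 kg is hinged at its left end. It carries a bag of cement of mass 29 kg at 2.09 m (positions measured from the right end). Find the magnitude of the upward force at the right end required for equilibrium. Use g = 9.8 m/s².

Choose the left end as the axis so the unknown pivot reaction has zero arm there.
Beam weight: 33 × 9.8 = 323.4 N down at 1.25 m → arm 1.25 m, τ = 323.4 × 1.25 = 404.2 N·m clockwise.
Bag of cement: 29 × 9.8 = 284.2 N down at 2.09 m → arm 0.41 m, τ = 284.2 × 0.41 = 116.5 N·m clockwise.
Net moment of the loads = 520.7 N·m clockwise.
The upward force F acts at the right end, arm 2.5 m, giving F × 2.5 counterclockwise.
Balancing moments: F × 2.5 = 520.7, giving F = 520.7 / 2.5 = 208 N.

F ≈ 208 N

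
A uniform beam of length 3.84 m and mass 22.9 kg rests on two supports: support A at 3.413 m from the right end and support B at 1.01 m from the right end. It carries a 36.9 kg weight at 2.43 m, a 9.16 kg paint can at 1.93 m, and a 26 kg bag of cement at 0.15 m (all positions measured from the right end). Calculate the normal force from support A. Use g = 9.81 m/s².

Choose support B as the axis so its reaction then has zero moment arm.
Beam weight: 22.9 × 9.81 = 224.6 N down at 1.92 m → arm 0.91 m, τ = 224.6 × 0.91 = 204.4 N·m counterclockwise.
Weight: 36.9 × 9.81 = 362 N down at 2.43 m → arm 1.42 m, τ = 362 × 1.42 = 514 N·m counterclockwise.
Paint can: 9.16 × 9.81 = 89.86 N down at 1.93 m → arm 0.92 m, τ = 89.86 × 0.92 = 82.67 N·m counterclockwise.
Bag of cement: 26 × 9.81 = 255.1 N down at 0.15 m → arm 0.86 m, τ = 255.1 × 0.86 = 219.4 N·m clockwise.
Net load moment about support B = 581.7 N·m counterclockwise.
Reaction R at support A is upward at 3.413 m, arm 2.403 m → moment R × 2.403 clockwise.
For rotational equilibrium, R × 2.403 = 581.7, so R = 242 N.

R_A ≈ 242 N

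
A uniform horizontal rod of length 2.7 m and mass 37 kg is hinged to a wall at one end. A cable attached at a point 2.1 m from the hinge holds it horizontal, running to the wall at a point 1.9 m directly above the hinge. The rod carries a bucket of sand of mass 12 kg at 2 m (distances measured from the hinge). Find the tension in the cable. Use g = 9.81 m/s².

T ≈ 515 N

Take moments about the hinge.
Beam weight: 37 × 9.81 = 363 N down at 1.35 m → arm 1.35 m, τ = 363 × 1.35 = 490.1 N·m clockwise.
Bucket of sand: 12 × 9.81 = 117.7 N down at 2 m → arm 2 m, τ = 117.7 × 2 = 235.4 N·m clockwise.
Total clockwise load moment = 725.5 N·m.
The cable tension T acts at 2.1 m; only its component perpendicular to the rod, T sinθ, produces torque. sinθ = h/√(h²+d²) = 1.9/√(1.9²+2.1²) = 0.6709.
Balancing moments: T × 2.1 × 0.6709 = 725.5, giving T = 725.5 / 1.409 = 515 N.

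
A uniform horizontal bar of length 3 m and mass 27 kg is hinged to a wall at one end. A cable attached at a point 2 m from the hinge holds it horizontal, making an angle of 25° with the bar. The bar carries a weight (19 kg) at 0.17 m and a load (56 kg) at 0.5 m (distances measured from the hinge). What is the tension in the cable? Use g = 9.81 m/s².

T ≈ 833 N

Taking torques about the hinge:
Beam weight: 27 × 9.81 = 264.9 N down at 1.5 m → arm 1.5 m, τ = 264.9 × 1.5 = 397.3 N·m clockwise.
Weight: 19 × 9.81 = 186.4 N down at 0.17 m → arm 0.17 m, τ = 186.4 × 0.17 = 31.69 N·m clockwise.
Load: 56 × 9.81 = 549.4 N down at 0.5 m → arm 0.5 m, τ = 549.4 × 0.5 = 274.7 N·m clockwise.
Total clockwise load moment = 703.7 N·m.
The cable tension T acts at 2 m; only its component perpendicular to the bar, T sinθ, produces torque. sin 25° = 0.4226.
Balancing moments: T × 2 × 0.4226 = 703.7, giving T = 703.7 / 0.8452 = 833 N.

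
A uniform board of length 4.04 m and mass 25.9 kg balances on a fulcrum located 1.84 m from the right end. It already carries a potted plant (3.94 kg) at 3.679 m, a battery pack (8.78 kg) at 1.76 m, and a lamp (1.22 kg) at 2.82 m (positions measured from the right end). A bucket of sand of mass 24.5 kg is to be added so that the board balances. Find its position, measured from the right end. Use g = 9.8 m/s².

Take moments about the fulcrum (at 1.84 m from the right end).
Beam weight: 25.9 × 9.8 = 253.8 N down at 2.02 m → arm 0.18 m, τ = 253.8 × 0.18 = 45.68 N·m counterclockwise.
Potted plant: 3.94 × 9.8 = 38.61 N down at 3.679 m → arm 1.839 m, τ = 38.61 × 1.839 = 71 N·m counterclockwise.
Battery pack: 8.78 × 9.8 = 86.04 N down at 1.76 m → arm 0.08 m, τ = 86.04 × 0.08 = 6.883 N·m clockwise.
Lamp: 1.22 × 9.8 = 11.96 N down at 2.82 m → arm 0.98 m, τ = 11.96 × 0.98 = 11.72 N·m counterclockwise.
Net moment of existing loads = 121.5 N·m counterclockwise.
The bucket of sand weighs 24.5 × 9.8 = 240.1 N and must supply an equal clockwise moment, so its lever arm about the fulcrum is 121.5 / 240.1 = 0.506 m.
That puts it at 1.84 − 0.506 = 1.33 m from the right end.

x ≈ 1.33 m from the right end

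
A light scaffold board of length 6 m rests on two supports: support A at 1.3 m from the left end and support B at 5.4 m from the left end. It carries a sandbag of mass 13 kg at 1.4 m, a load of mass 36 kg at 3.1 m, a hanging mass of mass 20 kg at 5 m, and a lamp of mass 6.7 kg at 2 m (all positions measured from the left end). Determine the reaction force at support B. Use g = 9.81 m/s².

Taking torques about support A:
Sandbag: 13 × 9.81 = 127.5 N down at 1.4 m → arm 0.1 m, τ = 127.5 × 0.1 = 12.75 N·m clockwise.
Load: 36 × 9.81 = 353.2 N down at 3.1 m → arm 1.8 m, τ = 353.2 × 1.8 = 635.8 N·m clockwise.
Hanging mass: 20 × 9.81 = 196.2 N down at 5 m → arm 3.7 m, τ = 196.2 × 3.7 = 725.9 N·m clockwise.
Lamp: 6.7 × 9.81 = 65.73 N down at 2 m → arm 0.7 m, τ = 65.73 × 0.7 = 46.01 N·m clockwise.
Net load moment about support A = 1420 N·m clockwise.
Reaction R at support B is upward at 5.4 m, arm 4.1 m → moment R × 4.1 counterclockwise.
Setting net torque to zero: R × 4.1 = 1420 → R = 346 N.

R_B ≈ 346 N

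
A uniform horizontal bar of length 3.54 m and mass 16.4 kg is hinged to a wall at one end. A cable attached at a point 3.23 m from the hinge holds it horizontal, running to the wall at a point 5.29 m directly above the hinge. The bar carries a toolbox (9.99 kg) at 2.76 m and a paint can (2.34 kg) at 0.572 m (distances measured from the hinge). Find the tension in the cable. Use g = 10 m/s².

T ≈ 210 N

Take moments about the hinge.
Beam weight: 16.4 × 10 = 164 N down at 1.77 m → arm 1.77 m, τ = 164 × 1.77 = 290.3 N·m clockwise.
Toolbox: 9.99 × 10 = 99.9 N down at 2.76 m → arm 2.76 m, τ = 99.9 × 2.76 = 275.7 N·m clockwise.
Paint can: 2.34 × 10 = 23.4 N down at 0.572 m → arm 0.572 m, τ = 23.4 × 0.572 = 13.38 N·m clockwise.
Total clockwise load moment = 579.4 N·m.
The cable tension T acts at 3.23 m; only its component perpendicular to the bar, T sinθ, produces torque. sinθ = h/√(h²+d²) = 5.29/√(5.29²+3.23²) = 0.8535.
For rotational equilibrium, T × 3.23 × 0.8535 = 579.4, so T = 579.4 / 2.757 = 210 N.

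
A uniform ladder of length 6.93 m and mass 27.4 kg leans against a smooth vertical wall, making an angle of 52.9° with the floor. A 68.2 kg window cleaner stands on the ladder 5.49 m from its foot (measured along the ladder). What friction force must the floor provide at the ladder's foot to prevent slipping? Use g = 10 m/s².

Choose the foot of the ladder as the axis so the floor normal and friction both act there and drop out.
Ladder weight 27.4×10 = 274 N acts at 3.465 m along the ladder; its horizontal arm is 3.465·cos52.9° = 2.09 m → τ = 572.7 N·m clockwise.
Window cleaner: 68.2×10 = 682 N at 5.49 m → arm 3.312 m → τ = 2259 N·m clockwise.
Wall normal N acts horizontally at the top; its moment arm is the height L sinθ = 6.93·sin52.9° = 5.527 m, counterclockwise.
Setting net torque to zero: N × 5.527 = 2832 → N = 512 N.
ΣFx = 0: friction at the foot balances the wall's push, so f = N_wall = 512 N.

f ≈ 512 N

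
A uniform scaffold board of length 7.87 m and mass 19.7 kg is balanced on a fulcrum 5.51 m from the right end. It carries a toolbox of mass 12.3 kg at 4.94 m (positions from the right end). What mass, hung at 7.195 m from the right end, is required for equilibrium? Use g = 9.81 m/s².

m ≈ 22.6 kg

Take moments about the fulcrum (at 5.51 m from the right end).
Beam weight: 19.7 × 9.81 = 193.3 N down at 3.935 m → arm 1.575 m, τ = 193.3 × 1.575 = 304.4 N·m clockwise.
Toolbox: 12.3 × 9.81 = 120.7 N down at 4.94 m → arm 0.57 m, τ = 120.7 × 0.57 = 68.8 N·m clockwise.
Net moment of known loads = 373.2 N·m clockwise.
An unknown mass m at 7.195 m has arm 1.685 m; its moment is m·g·1.685 counterclockwise.
Setting net torque to zero: m × 9.81 × 1.685 = 373.2 → m = 373.2 / (9.81 × 1.685) = 22.6 kg.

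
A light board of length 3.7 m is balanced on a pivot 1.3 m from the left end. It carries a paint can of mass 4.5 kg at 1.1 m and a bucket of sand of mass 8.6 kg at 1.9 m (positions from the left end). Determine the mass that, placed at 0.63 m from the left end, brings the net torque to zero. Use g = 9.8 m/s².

m ≈ 6.36 kg

Choose the pivot (at 1.3 m from the left end) as the axis so the support reaction has zero arm there.
Paint can: 4.5 × 9.8 = 44.1 N down at 1.1 m → arm 0.2 m, τ = 44.1 × 0.2 = 8.82 N·m counterclockwise.
Bucket of sand: 8.6 × 9.8 = 84.28 N down at 1.9 m → arm 0.6 m, τ = 84.28 × 0.6 = 50.57 N·m clockwise.
Net moment of known loads = 41.75 N·m clockwise.
An unknown mass m at 0.63 m has arm 0.67 m; its moment is m·g·0.67 counterclockwise.
Setting net torque to zero: m × 9.8 × 0.67 = 41.75 → m = 41.75 / (9.8 × 0.67) = 6.36 kg.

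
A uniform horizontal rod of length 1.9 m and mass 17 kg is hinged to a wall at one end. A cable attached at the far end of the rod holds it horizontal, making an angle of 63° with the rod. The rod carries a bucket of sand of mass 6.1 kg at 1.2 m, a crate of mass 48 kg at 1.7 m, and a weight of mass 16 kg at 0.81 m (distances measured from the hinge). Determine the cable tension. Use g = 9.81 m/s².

Take moments about the hinge.
Beam weight: 17 × 9.81 = 166.8 N down at 0.95 m → arm 0.95 m, τ = 166.8 × 0.95 = 158.5 N·m clockwise.
Bucket of sand: 6.1 × 9.81 = 59.84 N down at 1.2 m → arm 1.2 m, τ = 59.84 × 1.2 = 71.81 N·m clockwise.
Crate: 48 × 9.81 = 470.9 N down at 1.7 m → arm 1.7 m, τ = 470.9 × 1.7 = 800.5 N·m clockwise.
Weight: 16 × 9.81 = 157 N down at 0.81 m → arm 0.81 m, τ = 157 × 0.81 = 127.2 N·m clockwise.
Total clockwise load moment = 1158 N·m.
The cable tension T acts at 1.9 m; only its component perpendicular to the rod, T sinθ, produces torque. sin 63° = 0.891.
Balancing moments: T × 1.9 × 0.891 = 1158, giving T = 1158 / 1.693 = 684 N.

T ≈ 684 N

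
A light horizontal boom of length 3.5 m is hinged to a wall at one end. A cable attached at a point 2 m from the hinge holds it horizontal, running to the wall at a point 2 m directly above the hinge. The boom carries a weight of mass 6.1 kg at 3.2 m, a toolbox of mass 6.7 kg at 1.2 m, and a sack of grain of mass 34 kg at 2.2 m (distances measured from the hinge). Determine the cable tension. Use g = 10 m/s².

About the hinge:
Weight: 6.1 × 10 = 61 N down at 3.2 m → arm 3.2 m, τ = 61 × 3.2 = 195.2 N·m clockwise.
Toolbox: 6.7 × 10 = 67 N down at 1.2 m → arm 1.2 m, τ = 67 × 1.2 = 80.4 N·m clockwise.
Sack of grain: 34 × 10 = 340 N down at 2.2 m → arm 2.2 m, τ = 340 × 2.2 = 748 N·m clockwise.
Total clockwise load moment = 1024 N·m.
The cable tension T acts at 2 m; only its component perpendicular to the boom, T sinθ, produces torque. sinθ = h/√(h²+d²) = 2/√(2²+2²) = 0.7071.
Setting net torque to zero: T × 2 × 0.7071 = 1024 → T = 1024 / 1.414 = 724 N.

T ≈ 724 N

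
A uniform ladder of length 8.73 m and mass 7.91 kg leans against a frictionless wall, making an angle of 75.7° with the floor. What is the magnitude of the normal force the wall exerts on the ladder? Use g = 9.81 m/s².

About the foot of the ladder:
Ladder weight 7.91×9.81 = 77.6 N acts at 4.365 m along the ladder; its horizontal arm is 4.365·cos75.7° = 1.078 m → τ = 83.65 N·m clockwise.
Wall normal N acts horizontally at the top; its moment arm is the height L sinθ = 8.73·sin75.7° = 8.46 m, counterclockwise.
Setting net torque to zero: N × 8.46 = 83.65 → N = 9.89 N.

N_wall ≈ 9.89 N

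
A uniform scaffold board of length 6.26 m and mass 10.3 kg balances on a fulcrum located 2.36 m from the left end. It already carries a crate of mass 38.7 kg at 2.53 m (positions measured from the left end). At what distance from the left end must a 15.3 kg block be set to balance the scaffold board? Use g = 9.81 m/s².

x ≈ 1.41 m from the left end

Choose the fulcrum (at 2.36 m from the left end) as the axis so the support reaction has zero arm there.
Beam weight: 10.3 × 9.81 = 101 N down at 3.13 m → arm 0.77 m, τ = 101 × 0.77 = 77.77 N·m clockwise.
Crate: 38.7 × 9.81 = 379.6 N down at 2.53 m → arm 0.17 m, τ = 379.6 × 0.17 = 64.53 N·m clockwise.
Net moment of existing loads = 142.3 N·m clockwise.
The block weighs 15.3 × 9.81 = 150.1 N and must supply an equal counterclockwise moment, so its lever arm about the fulcrum is 142.3 / 150.1 = 0.948 m.
That puts it at 2.36 − 0.948 = 1.41 m from the left end.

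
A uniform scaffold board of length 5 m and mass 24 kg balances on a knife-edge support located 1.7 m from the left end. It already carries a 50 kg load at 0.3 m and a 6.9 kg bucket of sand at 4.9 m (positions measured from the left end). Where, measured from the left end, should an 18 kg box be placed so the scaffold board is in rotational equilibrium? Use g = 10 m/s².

x ≈ 3.3 m from the left end

Choose the knife-edge support (at 1.7 m from the left end) as the axis so the support reaction has zero arm there.
Beam weight: 24 × 10 = 240 N down at 2.5 m → arm 0.8 m, τ = 240 × 0.8 = 192 N·m clockwise.
Load: 50 × 10 = 500 N down at 0.3 m → arm 1.4 m, τ = 500 × 1.4 = 700 N·m counterclockwise.
Bucket of sand: 6.9 × 10 = 69 N down at 4.9 m → arm 3.2 m, τ = 69 × 3.2 = 220.8 N·m clockwise.
Net moment of existing loads = 287.2 N·m counterclockwise.
The box weighs 18 × 10 = 180 N and must supply an equal clockwise moment, so its lever arm about the knife-edge support is 287.2 / 180 = 1.6 m.
That puts it at 1.7 + 1.6 = 3.3 m from the left end.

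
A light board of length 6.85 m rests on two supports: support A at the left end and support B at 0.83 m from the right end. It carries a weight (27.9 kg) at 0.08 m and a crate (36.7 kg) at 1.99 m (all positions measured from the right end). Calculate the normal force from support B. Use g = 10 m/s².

Sum moments about support A (its reaction then has zero moment arm).
Weight: 27.9 × 10 = 279 N down at 0.08 m → arm 6.77 m, τ = 279 × 6.77 = 1889 N·m clockwise.
Crate: 36.7 × 10 = 367 N down at 1.99 m → arm 4.86 m, τ = 367 × 4.86 = 1784 N·m clockwise.
Net load moment about support A = 3673 N·m clockwise.
Reaction R at support B is upward at 0.83 m, arm 6.02 m → moment R × 6.02 counterclockwise.
Setting net torque to zero: R × 6.02 = 3673 → R = 610 N.

R_B ≈ 610 N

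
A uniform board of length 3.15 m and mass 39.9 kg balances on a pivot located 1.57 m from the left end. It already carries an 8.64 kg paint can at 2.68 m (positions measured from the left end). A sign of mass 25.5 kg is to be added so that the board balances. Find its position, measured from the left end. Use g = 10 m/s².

x ≈ 1.19 m from the left end

Choose the pivot (at 1.57 m from the left end) as the axis so the support reaction has zero arm there.
Beam weight: 39.9 × 10 = 399 N down at 1.575 m → arm 0.005 m, τ = 399 × 0.005 = 1.995 N·m clockwise.
Paint can: 8.64 × 10 = 86.4 N down at 2.68 m → arm 1.11 m, τ = 86.4 × 1.11 = 95.9 N·m clockwise.
Net moment of existing loads = 97.9 N·m clockwise.
The sign weighs 25.5 × 10 = 255 N and must supply an equal counterclockwise moment, so its lever arm about the pivot is 97.9 / 255 = 0.384 m.
That puts it at 1.57 − 0.384 = 1.19 m from the left end.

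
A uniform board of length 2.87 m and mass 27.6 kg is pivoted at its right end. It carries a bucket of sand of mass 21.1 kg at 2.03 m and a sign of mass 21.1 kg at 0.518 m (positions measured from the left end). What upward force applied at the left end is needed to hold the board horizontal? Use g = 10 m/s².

Choose the right end as the axis so the unknown pivot reaction has zero arm there.
Beam weight: 27.6 × 10 = 276 N down at 1.435 m → arm 1.435 m, τ = 276 × 1.435 = 396.1 N·m counterclockwise.
Bucket of sand: 21.1 × 10 = 211 N down at 2.03 m → arm 0.84 m, τ = 211 × 0.84 = 177.2 N·m counterclockwise.
Sign: 21.1 × 10 = 211 N down at 0.518 m → arm 2.352 m, τ = 211 × 2.352 = 496.3 N·m counterclockwise.
Net moment of the loads = 1070 N·m counterclockwise.
The upward force F acts at the left end, arm 2.87 m, giving F × 2.87 clockwise.
Setting net torque to zero: F × 2.87 = 1070 → F = 1070 / 2.87 = 373 N.

F ≈ 373 N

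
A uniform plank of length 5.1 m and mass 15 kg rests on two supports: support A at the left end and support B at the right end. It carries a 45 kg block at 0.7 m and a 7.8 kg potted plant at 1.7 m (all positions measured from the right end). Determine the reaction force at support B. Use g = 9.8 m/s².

R_B ≈ 505 N

Take moments about support A.
Beam weight: 15 × 9.8 = 147 N down at 2.55 m → arm 2.55 m, τ = 147 × 2.55 = 374.8 N·m clockwise.
Block: 45 × 9.8 = 441 N down at 0.7 m → arm 4.4 m, τ = 441 × 4.4 = 1940 N·m clockwise.
Potted plant: 7.8 × 9.8 = 76.44 N down at 1.7 m → arm 3.4 m, τ = 76.44 × 3.4 = 259.9 N·m clockwise.
Net load moment about support A = 2575 N·m clockwise.
Reaction R at support B is upward at 0 m, arm 5.1 m → moment R × 5.1 counterclockwise.
Στ = 0 ⇒ R × 5.1 = 2575 ⇒ R = 505 N.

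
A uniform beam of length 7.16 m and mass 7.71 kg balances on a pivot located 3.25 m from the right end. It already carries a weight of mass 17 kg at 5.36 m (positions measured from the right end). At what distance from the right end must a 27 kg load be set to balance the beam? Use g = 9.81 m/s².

x ≈ 1.83 m from the right end

Sum moments about the pivot (at 3.25 m from the right end) (the support reaction has zero arm there).
Beam weight: 7.71 × 9.81 = 75.64 N down at 3.58 m → arm 0.33 m, τ = 75.64 × 0.33 = 24.96 N·m counterclockwise.
Weight: 17 × 9.81 = 166.8 N down at 5.36 m → arm 2.11 m, τ = 166.8 × 2.11 = 351.9 N·m counterclockwise.
Net moment of existing loads = 376.9 N·m counterclockwise.
The load weighs 27 × 9.81 = 264.9 N and must supply an equal clockwise moment, so its lever arm about the pivot is 376.9 / 264.9 = 1.42 m.
That puts it at 3.25 − 1.42 = 1.83 m from the right end.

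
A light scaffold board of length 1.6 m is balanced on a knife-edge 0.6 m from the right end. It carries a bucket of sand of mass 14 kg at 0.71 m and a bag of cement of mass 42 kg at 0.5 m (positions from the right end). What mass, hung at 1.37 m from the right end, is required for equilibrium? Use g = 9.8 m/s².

Take moments about the knife-edge (at 0.6 m from the right end).
Bucket of sand: 14 × 9.8 = 137.2 N down at 0.71 m → arm 0.11 m, τ = 137.2 × 0.11 = 15.09 N·m counterclockwise.
Bag of cement: 42 × 9.8 = 411.6 N down at 0.5 m → arm 0.1 m, τ = 411.6 × 0.1 = 41.16 N·m clockwise.
Net moment of known loads = 26.07 N·m clockwise.
An unknown mass m at 1.37 m has arm 0.77 m; its moment is m·g·0.77 counterclockwise.
Στ = 0 ⇒ m × 9.8 × 0.77 = 26.07 ⇒ m = 26.07 / (9.8 × 0.77) = 3.45 kg.

m ≈ 3.45 kg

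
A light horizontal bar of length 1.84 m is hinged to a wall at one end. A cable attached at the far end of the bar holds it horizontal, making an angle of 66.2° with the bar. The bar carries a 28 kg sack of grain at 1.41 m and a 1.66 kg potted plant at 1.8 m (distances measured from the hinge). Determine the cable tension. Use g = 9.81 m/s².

Taking torques about the hinge:
Sack of grain: 28 × 9.81 = 274.7 N down at 1.41 m → arm 1.41 m, τ = 274.7 × 1.41 = 387.3 N·m clockwise.
Potted plant: 1.66 × 9.81 = 16.28 N down at 1.8 m → arm 1.8 m, τ = 16.28 × 1.8 = 29.3 N·m clockwise.
Total clockwise load moment = 416.6 N·m.
The cable tension T acts at 1.84 m; only its component perpendicular to the bar, T sinθ, produces torque. sin 66.2° = 0.915.
For rotational equilibrium, T × 1.84 × 0.915 = 416.6, so T = 416.6 / 1.684 = 247 N.

T ≈ 247 N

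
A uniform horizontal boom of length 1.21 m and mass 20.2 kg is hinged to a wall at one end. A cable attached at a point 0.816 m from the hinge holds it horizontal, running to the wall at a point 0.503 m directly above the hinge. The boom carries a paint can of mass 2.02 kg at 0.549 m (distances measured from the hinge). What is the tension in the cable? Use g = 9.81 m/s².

T ≈ 305 N

Choose the hinge as the axis so the unknown hinge reaction has zero arm there.
Beam weight: 20.2 × 9.81 = 198.2 N down at 0.605 m → arm 0.605 m, τ = 198.2 × 0.605 = 119.9 N·m clockwise.
Paint can: 2.02 × 9.81 = 19.82 N down at 0.549 m → arm 0.549 m, τ = 19.82 × 0.549 = 10.88 N·m clockwise.
Total clockwise load moment = 130.8 N·m.
The cable tension T acts at 0.816 m; only its component perpendicular to the boom, T sinθ, produces torque. sinθ = h/√(h²+d²) = 0.503/√(0.503²+0.816²) = 0.5247.
For rotational equilibrium, T × 0.816 × 0.5247 = 130.8, so T = 130.8 / 0.4282 = 305 N.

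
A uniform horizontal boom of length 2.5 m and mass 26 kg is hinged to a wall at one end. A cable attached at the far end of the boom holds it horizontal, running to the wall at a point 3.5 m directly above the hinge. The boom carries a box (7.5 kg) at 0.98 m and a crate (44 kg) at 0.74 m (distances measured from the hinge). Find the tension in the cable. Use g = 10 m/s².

T ≈ 356 N

Taking torques about the hinge:
Beam weight: 26 × 10 = 260 N down at 1.25 m → arm 1.25 m, τ = 260 × 1.25 = 325 N·m clockwise.
Box: 7.5 × 10 = 75 N down at 0.98 m → arm 0.98 m, τ = 75 × 0.98 = 73.5 N·m clockwise.
Crate: 44 × 10 = 440 N down at 0.74 m → arm 0.74 m, τ = 440 × 0.74 = 325.6 N·m clockwise.
Total clockwise load moment = 724.1 N·m.
The cable tension T acts at 2.5 m; only its component perpendicular to the boom, T sinθ, produces torque. sinθ = h/√(h²+d²) = 3.5/√(3.5²+2.5²) = 0.8137.
Balancing moments: T × 2.5 × 0.8137 = 724.1, giving T = 724.1 / 2.034 = 356 N.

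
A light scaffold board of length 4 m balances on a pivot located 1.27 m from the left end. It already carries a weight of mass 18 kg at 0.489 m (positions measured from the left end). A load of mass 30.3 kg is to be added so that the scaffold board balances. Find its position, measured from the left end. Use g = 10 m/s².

x ≈ 1.73 m from the left end

About the pivot (at 1.27 m from the left end):
Weight: 18 × 10 = 180 N down at 0.489 m → arm 0.781 m, τ = 180 × 0.781 = 140.6 N·m counterclockwise.
Net moment of existing loads = 140.6 N·m counterclockwise.
The load weighs 30.3 × 10 = 303 N and must supply an equal clockwise moment, so its lever arm about the pivot is 140.6 / 303 = 0.464 m.
That puts it at 1.27 + 0.464 = 1.73 m from the left end.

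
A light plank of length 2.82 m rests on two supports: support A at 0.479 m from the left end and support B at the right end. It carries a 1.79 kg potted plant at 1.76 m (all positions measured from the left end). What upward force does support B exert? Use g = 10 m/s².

Take moments about support A.
Potted plant: 1.79 × 10 = 17.9 N down at 1.76 m → arm 1.281 m, τ = 17.9 × 1.281 = 22.93 N·m clockwise.
Net load moment about support A = 22.93 N·m clockwise.
Reaction R at support B is upward at 2.82 m, arm 2.341 m → moment R × 2.341 counterclockwise.
Στ = 0 ⇒ R × 2.341 = 22.93 ⇒ R = 9.79 N.

R_B ≈ 9.79 N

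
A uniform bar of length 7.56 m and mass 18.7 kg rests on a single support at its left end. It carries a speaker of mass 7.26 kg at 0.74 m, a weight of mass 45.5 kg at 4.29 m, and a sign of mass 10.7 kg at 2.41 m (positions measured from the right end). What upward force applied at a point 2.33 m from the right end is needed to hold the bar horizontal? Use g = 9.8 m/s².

Choose the left end as the axis so the unknown pivot reaction has zero arm there.
Beam weight: 18.7 × 9.8 = 183.3 N down at 3.78 m → arm 3.78 m, τ = 183.3 × 3.78 = 692.9 N·m clockwise.
Speaker: 7.26 × 9.8 = 71.15 N down at 0.74 m → arm 6.82 m, τ = 71.15 × 6.82 = 485.2 N·m clockwise.
Weight: 45.5 × 9.8 = 445.9 N down at 4.29 m → arm 3.27 m, τ = 445.9 × 3.27 = 1458 N·m clockwise.
Sign: 10.7 × 9.8 = 104.9 N down at 2.41 m → arm 5.15 m, τ = 104.9 × 5.15 = 540.2 N·m clockwise.
Net moment of the loads = 3176 N·m clockwise.
The upward force F acts at a point 2.33 m from the right end, arm 5.23 m, giving F × 5.23 counterclockwise.
Στ = 0 ⇒ F × 5.23 = 3176 ⇒ F = 3176 / 5.23 = 607 N.

F ≈ 607 N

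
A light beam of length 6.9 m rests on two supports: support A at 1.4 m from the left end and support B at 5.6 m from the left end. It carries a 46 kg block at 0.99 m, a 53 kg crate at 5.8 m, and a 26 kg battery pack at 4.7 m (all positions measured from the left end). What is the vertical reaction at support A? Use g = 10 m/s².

R_A ≈ 535 N

Taking torques about support B:
Block: 46 × 10 = 460 N down at 0.99 m → arm 4.61 m, τ = 460 × 4.61 = 2121 N·m counterclockwise.
Crate: 53 × 10 = 530 N down at 5.8 m → arm 0.2 m, τ = 530 × 0.2 = 106 N·m clockwise.
Battery pack: 26 × 10 = 260 N down at 4.7 m → arm 0.9 m, τ = 260 × 0.9 = 234 N·m counterclockwise.
Net load moment about support B = 2249 N·m counterclockwise.
Reaction R at support A is upward at 1.4 m, arm 4.2 m → moment R × 4.2 clockwise.
Balancing moments: R × 4.2 = 2249, giving R = 535 N.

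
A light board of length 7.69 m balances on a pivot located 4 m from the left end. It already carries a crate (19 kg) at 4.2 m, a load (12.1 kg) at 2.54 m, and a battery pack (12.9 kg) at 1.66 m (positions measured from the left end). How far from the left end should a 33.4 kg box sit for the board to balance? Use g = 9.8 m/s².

x ≈ 5.32 m from the left end

About the pivot (at 4 m from the left end):
Crate: 19 × 9.8 = 186.2 N down at 4.2 m → arm 0.2 m, τ = 186.2 × 0.2 = 37.24 N·m clockwise.
Load: 12.1 × 9.8 = 118.6 N down at 2.54 m → arm 1.46 m, τ = 118.6 × 1.46 = 173.2 N·m counterclockwise.
Battery pack: 12.9 × 9.8 = 126.4 N down at 1.66 m → arm 2.34 m, τ = 126.4 × 2.34 = 295.8 N·m counterclockwise.
Net moment of existing loads = 431.8 N·m counterclockwise.
The box weighs 33.4 × 9.8 = 327.3 N and must supply an equal clockwise moment, so its lever arm about the pivot is 431.8 / 327.3 = 1.32 m.
That puts it at 4 + 1.32 = 5.32 m from the left end.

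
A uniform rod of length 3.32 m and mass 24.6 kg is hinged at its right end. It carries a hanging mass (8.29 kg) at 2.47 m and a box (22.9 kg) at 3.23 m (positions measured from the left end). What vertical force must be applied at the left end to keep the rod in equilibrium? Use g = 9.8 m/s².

Choose the right end as the axis so the unknown pivot reaction has zero arm there.
Beam weight: 24.6 × 9.8 = 241.1 N down at 1.66 m → arm 1.66 m, τ = 241.1 × 1.66 = 400.2 N·m counterclockwise.
Hanging mass: 8.29 × 9.8 = 81.24 N down at 2.47 m → arm 0.85 m, τ = 81.24 × 0.85 = 69.05 N·m counterclockwise.
Box: 22.9 × 9.8 = 224.4 N down at 3.23 m → arm 0.09 m, τ = 224.4 × 0.09 = 20.2 N·m counterclockwise.
Net moment of the loads = 489.4 N·m counterclockwise.
The upward force F acts at the left end, arm 3.32 m, giving F × 3.32 clockwise.
For rotational equilibrium, F × 3.32 = 489.4, so F = 489.4 / 3.32 = 147 N.

F ≈ 147 N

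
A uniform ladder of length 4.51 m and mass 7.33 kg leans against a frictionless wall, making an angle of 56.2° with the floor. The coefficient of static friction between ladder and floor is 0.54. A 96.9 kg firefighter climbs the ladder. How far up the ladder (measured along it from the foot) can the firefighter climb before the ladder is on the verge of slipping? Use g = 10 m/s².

d ≈ 3.74 m

Choose the foot of the ladder as the axis so the floor normal and friction both act there and drop out.
Ladder weight 7.33×10 = 73.3 N acts at 2.255 m along the ladder; its horizontal arm is 2.255·cos56.2° = 1.254 m → τ = 91.92 N·m clockwise.
Firefighter weight 96.9×10 = 969 N at distance d → arm d·cos56.2° → τ = 969·d·0.5563 clockwise.
Wall normal N at the top has arm L sinθ = 3.748 m counterclockwise, so Στ = 0 gives N·3.748 = 91.92 + 539.1·d.
ΣFy = 0 ⇒ N_floor = 1042 N, so the maximum friction is μ_s·N_floor = 0.54×1042 = 562.7 N. ΣFx = 0 ⇒ N_wall = f, so at the slipping point N = 562.7 N.
Substituting: 562.7×3.748 = 91.92 + 539.1·d ⇒ d = (2109 − 91.92) / 539.1 = 3.74 m.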